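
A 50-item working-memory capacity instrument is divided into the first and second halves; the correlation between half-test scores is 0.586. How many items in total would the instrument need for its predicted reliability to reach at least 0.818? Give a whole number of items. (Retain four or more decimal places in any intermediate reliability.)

80

r_full = 2(0.586)/(1 + 0.586) = 0.7390
n = r_tgt(1 − r_full) / [r_full(1 − r_tgt)] = 0.818 × 0.2610 / (0.7390 × 0.182) ≈ 1.5874
Required items = 1.5874 × 50 = 79.37, so 80 items.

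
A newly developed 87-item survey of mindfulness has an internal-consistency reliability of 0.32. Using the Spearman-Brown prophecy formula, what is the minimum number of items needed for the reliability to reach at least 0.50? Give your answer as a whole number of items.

Rearranging the Spearman-Brown formula for n,
n = r*(1 − r) / [ r (1 − r*) ]
n = 0.50 × (1 − 0.32) / [ 0.32 × (1 − 0.50) ]
  = 0.3400 / 0.1600 = 2.1250
So the test needs 2.1250 × 87 ≈ 184.88 items; rounding up, 185.

185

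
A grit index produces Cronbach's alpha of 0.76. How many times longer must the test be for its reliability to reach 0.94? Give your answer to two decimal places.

4.95

Invert Spearman-Brown to solve for n:
n = r_target (1 − r_old) / [ r_old (1 − r_target) ]
n = 0.94 × (1 − 0.76) / [ 0.76 × (1 − 0.94) ]
n = 0.2256 / 0.0456 ≈ 4.9474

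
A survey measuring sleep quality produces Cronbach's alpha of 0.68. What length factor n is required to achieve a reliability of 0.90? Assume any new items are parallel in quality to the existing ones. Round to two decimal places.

Invert Spearman-Brown to solve for n:
n = r_target (1 − r_old) / [ r_old (1 − r_target) ]
n = [0.90 × 0.32] / [0.68 × 0.10]
n = 0.2880 / 0.0680 ≈ 4.2353

4.24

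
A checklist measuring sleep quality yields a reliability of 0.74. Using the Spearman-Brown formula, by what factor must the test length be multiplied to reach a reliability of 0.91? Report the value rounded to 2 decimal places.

3.55

n = 0.91(1 − 0.74) / [0.74(1 − 0.91)]
  = 0.2366 / 0.0666 = 3.5526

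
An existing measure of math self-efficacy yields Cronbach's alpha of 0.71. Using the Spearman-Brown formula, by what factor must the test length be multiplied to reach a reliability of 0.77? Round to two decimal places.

1.37

n = 0.77(1 − 0.71) / [0.71(1 − 0.77)]
  = 0.2233 / 0.1633 = 1.3674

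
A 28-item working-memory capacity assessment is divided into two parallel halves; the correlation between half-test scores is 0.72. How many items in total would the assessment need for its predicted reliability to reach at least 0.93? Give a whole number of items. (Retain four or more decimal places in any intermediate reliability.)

Corrected full-test reliability: r_full = 2 × 0.72 / (1 + 0.72) ≈ 0.8372
Solve Spearman-Brown for n: n = 0.93(1 − 0.8372) / [0.8372(1 − 0.93)] = 2.5835
Items = 2.5835 × 28 ≈ 72.34 → 73

73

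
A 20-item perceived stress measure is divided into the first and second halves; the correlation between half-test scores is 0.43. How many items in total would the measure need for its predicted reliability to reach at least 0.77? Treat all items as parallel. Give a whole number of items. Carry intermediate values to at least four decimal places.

45

r_full = 2(0.43)/(1 + 0.43) = 0.6014
n = r_tgt(1 − r_full) / [r_full(1 − r_tgt)] = 0.77 × 0.3986 / (0.6014 × 0.23) ≈ 2.2189
Required items = 2.2189 × 20 = 44.38, so 45 items.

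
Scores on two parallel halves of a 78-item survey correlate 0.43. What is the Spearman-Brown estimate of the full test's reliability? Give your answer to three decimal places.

Each half is half the length of the full test, so the full test is n = 2 times a half.
r_full = 2r_hh / (1 + r_hh) = 2 × 0.43 / (1 + 0.43)
r_full = 0.8600 / 1.4300 ≈ 0.6014

0.601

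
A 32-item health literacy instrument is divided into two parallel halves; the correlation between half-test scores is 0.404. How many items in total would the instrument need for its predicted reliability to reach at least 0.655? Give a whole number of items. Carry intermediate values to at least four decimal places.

45

Corrected full-test reliability: r_full = 2 × 0.404 / (1 + 0.404) ≈ 0.5755
n = r_tgt(1 − r_full) / [r_full(1 − r_tgt)] = 0.655 × 0.4245 / (0.5755 × 0.345) ≈ 1.4004
Items = 1.4004 × 32 ≈ 44.81 → 45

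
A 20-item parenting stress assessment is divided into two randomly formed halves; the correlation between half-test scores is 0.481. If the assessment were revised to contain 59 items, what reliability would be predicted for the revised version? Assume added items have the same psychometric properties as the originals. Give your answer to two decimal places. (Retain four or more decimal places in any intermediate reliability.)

First correct the split-half correlation to full-test reliability: r_full = 2 × 0.481 / (1 + 0.481) ≈ 0.6496
Length factor from 20 to 59 items: n = 59/20 = 2.9500
r_new = n·r_full / (1 + (n − 1)·r_full) = 1.9163 / 2.2667 ≈ 0.8454

0.85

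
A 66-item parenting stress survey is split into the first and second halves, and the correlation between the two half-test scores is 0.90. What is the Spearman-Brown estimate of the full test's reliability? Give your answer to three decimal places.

Each half is half the length of the full test, so the full test is n = 2 times a half.
r_full = 2(0.90) / (1 + 0.90)
       = 1.8000 / 1.9000 = 0.9474

0.947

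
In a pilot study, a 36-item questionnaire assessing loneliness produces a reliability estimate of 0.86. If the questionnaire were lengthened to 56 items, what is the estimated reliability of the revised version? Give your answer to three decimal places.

n = 56/36 = 1.5556
r_new = (1.5556 × 0.86) / (1 + (1.5556 − 1) × 0.86)
     = 1.3378 / 1.4778 = 0.9053

0.905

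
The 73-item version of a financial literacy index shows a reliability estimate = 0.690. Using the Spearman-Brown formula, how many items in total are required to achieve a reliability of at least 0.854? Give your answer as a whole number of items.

n = [0.854 × 0.310] / [0.690 × 0.146]
n = 0.264740 / 0.100740 ≈ 2.6280
2.6280 × 73 = 191.84 → 192 items

192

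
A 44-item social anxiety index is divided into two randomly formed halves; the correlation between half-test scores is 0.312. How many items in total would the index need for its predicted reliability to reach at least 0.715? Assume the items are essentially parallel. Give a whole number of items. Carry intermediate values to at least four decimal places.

Corrected full-test reliability: r_full = 2 × 0.312 / (1 + 0.312) ≈ 0.4756
Solve Spearman-Brown for n: n = 0.715(1 − 0.4756) / [0.4756(1 − 0.715)] = 2.7662
Items = 2.7662 × 44 ≈ 121.71 → 122

122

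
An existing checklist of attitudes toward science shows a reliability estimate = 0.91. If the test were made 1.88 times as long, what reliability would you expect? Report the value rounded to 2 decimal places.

0.95

By Spearman-Brown, r_new = n r / (1 + (n − 1) r).
r_new = (1.88 × 0.91) / (1 + (1.88 − 1) × 0.91)
r_new = 1.7108 / 1.8008 ≈ 0.9500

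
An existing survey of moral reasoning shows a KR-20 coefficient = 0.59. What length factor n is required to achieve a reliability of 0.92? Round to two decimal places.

n = 0.92(1 − 0.59) / [0.59(1 − 0.92)]
  = 0.3772 / 0.0472 = 7.9915

7.99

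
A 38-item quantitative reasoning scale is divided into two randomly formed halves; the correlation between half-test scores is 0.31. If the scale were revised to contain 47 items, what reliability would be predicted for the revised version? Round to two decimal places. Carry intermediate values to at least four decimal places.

0.53

Full-test reliability from the split-half r: r_full = 2(0.31)/(1 + 0.31) = 0.4733
Then adjust to 47 items: n = 47/38 = 1.2368
r_new = n·r_full / (1 + (n − 1)·r_full) = 0.5854 / 1.1121 ≈ 0.5264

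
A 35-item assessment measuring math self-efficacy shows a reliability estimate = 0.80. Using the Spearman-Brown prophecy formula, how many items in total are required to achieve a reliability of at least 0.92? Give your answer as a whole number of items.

101

n = 0.92 × (1 − 0.80) / [ 0.80 × (1 − 0.92) ]
  = 0.1840 / 0.0640 = 2.8750
Items needed = n × 35 = 2.8750 × 35 ≈ 100.62 → round up to 101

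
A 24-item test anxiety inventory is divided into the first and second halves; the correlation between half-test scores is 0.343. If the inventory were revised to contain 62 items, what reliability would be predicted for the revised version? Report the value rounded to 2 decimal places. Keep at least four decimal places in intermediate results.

0.73

Full-test reliability from the split-half r: r_full = 2(0.343)/(1 + 0.343) = 0.5108
Then adjust to 62 items: n = 62/24 = 2.5833
r_new = n·r_full / (1 + (n − 1)·r_full) = 1.3195 / 1.8087 ≈ 0.7295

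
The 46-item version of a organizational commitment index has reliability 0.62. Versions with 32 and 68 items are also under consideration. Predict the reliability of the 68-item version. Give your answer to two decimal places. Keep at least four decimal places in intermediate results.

Only the ratio of lengths matters: n = 68/46 = 1.4783
r_{68} = n·r / (1 + (n − 1)·r) = 0.9165 / 1.2965 ≈ 0.7069

0.71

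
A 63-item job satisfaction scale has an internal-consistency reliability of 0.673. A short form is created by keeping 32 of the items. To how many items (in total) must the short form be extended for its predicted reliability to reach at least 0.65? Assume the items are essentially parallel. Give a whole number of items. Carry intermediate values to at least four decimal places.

First, r for the 32-item form: n = 32/63 = 0.5079, so r_32 = 0.5079·0.673/(1 + (0.5079 − 1)·0.673) = 0.5111
Then solve for n' with r_old = 0.5111, r_target = 0.65: n' = 0.65(1 − 0.5111)/[0.5111(1 − 0.65)] = 1.7765
Total items = 1.7765 × 32 = 56.85, rounded up to 57.

57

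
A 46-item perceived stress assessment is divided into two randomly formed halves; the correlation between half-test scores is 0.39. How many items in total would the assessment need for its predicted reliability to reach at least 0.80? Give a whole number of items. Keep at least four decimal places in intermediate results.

144

Corrected full-test reliability: r_full = 2 × 0.39 / (1 + 0.39) ≈ 0.5612
n = r_tgt(1 − r_full) / [r_full(1 − r_tgt)] = 0.80 × 0.4388 / (0.5612 × 0.20) ≈ 3.1276
Required items = 3.1276 × 46 = 143.87, so 144 items.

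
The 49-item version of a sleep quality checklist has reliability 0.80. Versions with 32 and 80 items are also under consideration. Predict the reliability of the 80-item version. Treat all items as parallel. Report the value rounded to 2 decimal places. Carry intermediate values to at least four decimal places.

0.87

The 32-item form is not needed; work directly from the 49-item form with n = 80/49 = 1.6327.
r_{80} = n·r / (1 + (n − 1)·r) = 1.3062 / 1.5062 ≈ 0.8672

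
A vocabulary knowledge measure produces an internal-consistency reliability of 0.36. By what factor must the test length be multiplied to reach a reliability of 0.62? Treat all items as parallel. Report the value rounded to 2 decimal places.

Spearman-Brown solved for the length factor n:
n = r_target (1 − r_old) / [ r_old (1 − r_target) ]
n = 0.62(1 − 0.36) / [0.36(1 − 0.62)]
n = 0.3968 / 0.1368 ≈ 2.9006

2.90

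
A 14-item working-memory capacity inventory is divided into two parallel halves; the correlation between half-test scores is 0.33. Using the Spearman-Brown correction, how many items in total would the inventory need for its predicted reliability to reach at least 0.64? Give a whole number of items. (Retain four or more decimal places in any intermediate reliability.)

26

Corrected full-test reliability: r_full = 2 × 0.33 / (1 + 0.33) ≈ 0.4962
Solve Spearman-Brown for n: n = 0.64(1 − 0.4962) / [0.4962(1 − 0.64)] = 1.8050
Required items = 1.8050 × 14 = 25.27, so 26 items.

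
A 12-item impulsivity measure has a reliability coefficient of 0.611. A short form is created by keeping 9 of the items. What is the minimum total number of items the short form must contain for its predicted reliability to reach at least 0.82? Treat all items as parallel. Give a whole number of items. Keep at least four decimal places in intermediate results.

35

Short-form reliability: n = 9/12 = 0.7500; r_9 = n·r/(1+(n−1)r) ≈ 0.5409
Length factor from the short form to reach 0.82: n' = 0.82(1 − 0.5409) / [0.5409(1 − 0.82)] ≈ 3.8666
Items = 3.8666 × 9 ≈ 34.80 → 35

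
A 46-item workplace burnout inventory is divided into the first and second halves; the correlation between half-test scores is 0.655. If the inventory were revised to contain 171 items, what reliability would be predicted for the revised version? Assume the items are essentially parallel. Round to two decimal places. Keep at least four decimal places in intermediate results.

Full-test reliability from the split-half r: r_full = 2(0.655)/(1 + 0.655) = 0.7915
Length factor from 46 to 171 items: n = 171/46 = 3.7174
r_new = n·r_full / (1 + (n − 1)·r_full) = 2.9423 / 3.1508 ≈ 0.9338

0.93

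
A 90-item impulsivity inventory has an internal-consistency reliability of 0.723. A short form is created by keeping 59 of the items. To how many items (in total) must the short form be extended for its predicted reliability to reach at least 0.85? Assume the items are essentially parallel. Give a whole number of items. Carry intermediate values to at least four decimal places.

196

First, r for the 59-item form: n = 59/90 = 0.6556, so r_59 = 0.6556·0.723/(1 + (0.6556 − 1)·0.723) = 0.6312
Then solve for n' with r_old = 0.6312, r_target = 0.85: n' = 0.85(1 − 0.6312)/[0.6312(1 − 0.85)] = 3.3109
Items = 3.3109 × 59 ≈ 195.34 → 196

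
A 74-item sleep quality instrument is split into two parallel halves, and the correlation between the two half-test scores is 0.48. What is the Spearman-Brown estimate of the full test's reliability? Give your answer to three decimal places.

0.649

The full test is twice the length of either half (n = 2).
r_full = 2r_hh / (1 + r_hh) = 2 × 0.48 / (1 + 0.48)
r_full = 0.9600 / 1.4800 ≈ 0.6486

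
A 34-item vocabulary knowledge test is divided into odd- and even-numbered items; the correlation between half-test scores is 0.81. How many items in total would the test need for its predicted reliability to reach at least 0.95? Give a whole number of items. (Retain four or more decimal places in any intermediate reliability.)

76

r_full = 2(0.81)/(1 + 0.81) = 0.8950
Solve Spearman-Brown for n: n = 0.95(1 − 0.8950) / [0.8950(1 − 0.95)] = 2.2291
Items = 2.2291 × 34 ≈ 75.79 → 76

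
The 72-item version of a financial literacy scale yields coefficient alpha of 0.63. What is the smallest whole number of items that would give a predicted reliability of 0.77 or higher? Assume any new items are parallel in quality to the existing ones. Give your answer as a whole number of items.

Invert Spearman-Brown to solve for n:
n = r_target (1 − r_old) / [ r_old (1 − r_target) ]
n = 0.77(1 − 0.63) / [0.63(1 − 0.77)]
  = 0.2849 / 0.1449 = 1.9662
So the test needs 1.9662 × 72 ≈ 141.57 items; rounding up, 142.

142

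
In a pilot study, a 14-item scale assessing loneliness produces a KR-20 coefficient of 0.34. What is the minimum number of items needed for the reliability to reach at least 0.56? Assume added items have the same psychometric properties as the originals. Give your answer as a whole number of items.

35

Rearranging the Spearman-Brown formula for n,
n = r_target (1 − r_old) / [ r_old (1 − r_target) ]
n = 0.56(1 − 0.34) / [0.34(1 − 0.56)]
  = 0.3696 / 0.1496 = 2.4706
Items needed = n × 14 = 2.4706 × 14 ≈ 34.59 → round up to 35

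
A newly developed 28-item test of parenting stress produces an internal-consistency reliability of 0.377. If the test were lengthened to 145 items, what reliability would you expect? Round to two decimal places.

0.76

n = 145/28 = 5.1786
Apply the Spearman-Brown prophecy formula, r' = nr / [1 + (n − 1)r]:
r_new = (5.1786 × 0.377) / (1 + (5.1786 − 1) × 0.377)
     = 1.9523 / 2.5753 = 0.7581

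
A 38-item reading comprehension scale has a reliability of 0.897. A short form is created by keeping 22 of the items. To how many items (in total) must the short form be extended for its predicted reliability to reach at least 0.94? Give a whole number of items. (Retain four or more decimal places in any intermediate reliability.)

First, r for the 22-item form: n = 22/38 = 0.5789, so r_22 = 0.5789·0.897/(1 + (0.5789 − 1)·0.897) = 0.8345
Length factor from the short form to reach 0.94: n' = 0.94(1 − 0.8345) / [0.8345(1 − 0.94)] ≈ 3.1071
Items = 3.1071 × 22 ≈ 68.36 → 69

69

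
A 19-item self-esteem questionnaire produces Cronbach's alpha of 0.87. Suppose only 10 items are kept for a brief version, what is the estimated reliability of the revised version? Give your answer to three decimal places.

Length ratio n = 10/19 = 0.5263
r_new = (0.5263 × 0.87) / (1 + (0.5263 − 1) × 0.87)
     = 0.4579 / 0.5879 = 0.7789

0.779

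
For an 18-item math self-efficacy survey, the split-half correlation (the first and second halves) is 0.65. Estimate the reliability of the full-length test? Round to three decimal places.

r_full = 2r_hh / (1 + r_hh) = 2 × 0.65 / (1 + 0.65)
       = 1.3000 / 1.6500 = 0.7879

0.788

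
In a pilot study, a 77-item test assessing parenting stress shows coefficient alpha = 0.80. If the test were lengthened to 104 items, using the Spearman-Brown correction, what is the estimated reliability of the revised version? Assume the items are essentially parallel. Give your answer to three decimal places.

0.844

Length ratio n = 104/77 = 1.3506
r_new = (1.3506 × 0.80) / (1 + (1.3506 − 1) × 0.80)
     = 1.0805 / 1.2805 = 0.8438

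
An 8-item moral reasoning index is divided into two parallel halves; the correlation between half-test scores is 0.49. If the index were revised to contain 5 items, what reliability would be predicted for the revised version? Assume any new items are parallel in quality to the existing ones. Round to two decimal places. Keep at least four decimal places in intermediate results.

Full-test reliability from the split-half r: r_full = 2(0.49)/(1 + 0.49) = 0.6577
Then adjust to 5 items: n = 5/8 = 0.6250
r_new = n·r_full / (1 + (n − 1)·r_full) = 0.4111 / 0.7534 ≈ 0.5457

0.55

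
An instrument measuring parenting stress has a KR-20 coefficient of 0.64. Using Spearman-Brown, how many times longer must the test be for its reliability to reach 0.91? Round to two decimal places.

5.69

n = 0.91(1 − 0.64) / [0.64(1 − 0.91)]
  = 0.3276 / 0.0576 = 5.6875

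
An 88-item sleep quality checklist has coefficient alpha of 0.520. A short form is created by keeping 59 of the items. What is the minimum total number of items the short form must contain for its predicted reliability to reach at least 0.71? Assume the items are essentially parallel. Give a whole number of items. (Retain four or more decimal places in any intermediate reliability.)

First, r for the 59-item form: n = 59/88 = 0.6705, so r_59 = 0.6705·0.520/(1 + (0.6705 − 1)·0.520) = 0.4208
Length factor from the short form to reach 0.71: n' = 0.71(1 − 0.4208) / [0.4208(1 − 0.71)] ≈ 3.3699
Total items = 3.3699 × 59 = 198.82, rounded up to 199.

199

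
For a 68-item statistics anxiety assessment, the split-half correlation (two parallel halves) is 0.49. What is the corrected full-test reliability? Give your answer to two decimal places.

0.66

The full test is twice the length of either half (n = 2).
r_full = 2r_hh / (1 + r_hh) = 2 × 0.49 / (1 + 0.49)
r_full = 0.9800 / 1.4900 ≈ 0.6577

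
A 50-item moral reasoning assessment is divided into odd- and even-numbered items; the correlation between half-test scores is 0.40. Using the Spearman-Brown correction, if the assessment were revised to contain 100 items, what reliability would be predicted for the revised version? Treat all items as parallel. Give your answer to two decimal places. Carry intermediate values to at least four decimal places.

Full-test reliability from the split-half r: r_full = 2(0.40)/(1 + 0.40) = 0.5714
Then adjust to 100 items: n = 100/50 = 2.0000
r_new = n·r_full / (1 + (n − 1)·r_full) = 1.1428 / 1.5714 ≈ 0.7272

0.73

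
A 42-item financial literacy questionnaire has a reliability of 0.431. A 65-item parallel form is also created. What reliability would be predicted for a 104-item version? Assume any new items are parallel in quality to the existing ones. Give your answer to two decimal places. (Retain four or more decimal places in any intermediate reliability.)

0.65

Only the ratio of lengths matters: n = 104/42 = 2.4762
r_{104} = n·r / (1 + (n − 1)·r) = 1.0672 / 1.6362 ≈ 0.6522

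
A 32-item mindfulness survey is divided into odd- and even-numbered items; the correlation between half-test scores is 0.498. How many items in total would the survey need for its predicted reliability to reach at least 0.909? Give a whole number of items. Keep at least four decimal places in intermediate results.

r_full = 2(0.498)/(1 + 0.498) = 0.6649
Solve Spearman-Brown for n: n = 0.909(1 − 0.6649) / [0.6649(1 − 0.909)] = 5.0343
Items = 5.0343 × 32 ≈ 161.10 → 162

162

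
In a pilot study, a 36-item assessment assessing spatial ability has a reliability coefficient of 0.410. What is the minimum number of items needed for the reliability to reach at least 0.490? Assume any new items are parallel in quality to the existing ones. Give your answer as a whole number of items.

50

Rearranging the Spearman-Brown formula for n,
n = r*(1 − r) / [ r (1 − r*) ]
n = 0.490(1 − 0.410) / [0.410(1 − 0.490)]
  = 0.289100 / 0.209100 = 1.3826
1.3826 × 36 = 49.77 → 50 items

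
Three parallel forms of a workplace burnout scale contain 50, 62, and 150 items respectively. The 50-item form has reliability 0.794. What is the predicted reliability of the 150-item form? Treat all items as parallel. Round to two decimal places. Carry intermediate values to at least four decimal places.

0.92

Only the ratio of lengths matters: n = 150/50 = 3.0000
r_{150} = n·r / (1 + (n − 1)·r) = 2.3820 / 2.5880 ≈ 0.9204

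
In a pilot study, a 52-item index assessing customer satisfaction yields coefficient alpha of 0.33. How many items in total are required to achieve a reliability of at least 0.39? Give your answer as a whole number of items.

68

Rearranging the Spearman-Brown formula for n,
n = r_target (1 − r_old) / [ r_old (1 − r_target) ]
n = [0.39 × 0.67] / [0.33 × 0.61]
  = 0.2613 / 0.2013 = 1.2981
1.2981 × 52 = 67.50 → 68 items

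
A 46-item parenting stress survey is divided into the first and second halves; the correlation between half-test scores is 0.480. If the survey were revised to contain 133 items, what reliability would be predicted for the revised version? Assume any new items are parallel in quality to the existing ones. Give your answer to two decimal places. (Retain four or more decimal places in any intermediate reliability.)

First correct the split-half correlation to full-test reliability: r_full = 2 × 0.480 / (1 + 0.480) ≈ 0.6486
Length factor from 46 to 133 items: n = 133/46 = 2.8913
r_new = n·r_full / (1 + (n − 1)·r_full) = 1.8753 / 2.2267 ≈ 0.8422

0.84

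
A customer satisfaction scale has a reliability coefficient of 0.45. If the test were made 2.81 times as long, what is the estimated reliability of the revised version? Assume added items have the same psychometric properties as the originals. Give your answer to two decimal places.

0.70

r_new = (2.81 × 0.45) / (1 + (2.81 − 1) × 0.45)
     = 1.2645 / 1.8145 = 0.6969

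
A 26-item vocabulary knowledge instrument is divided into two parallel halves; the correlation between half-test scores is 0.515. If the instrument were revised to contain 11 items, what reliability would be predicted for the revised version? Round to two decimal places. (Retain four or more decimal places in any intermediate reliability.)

0.47

First correct the split-half correlation to full-test reliability: r_full = 2 × 0.515 / (1 + 0.515) ≈ 0.6799
Length factor from 26 to 11 items: n = 11/26 = 0.4231
r_new = n·r_full / (1 + (n − 1)·r_full) = 0.2877 / 0.6078 ≈ 0.4733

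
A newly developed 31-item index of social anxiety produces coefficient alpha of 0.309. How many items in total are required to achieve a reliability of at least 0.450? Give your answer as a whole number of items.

n = 0.450 × (1 − 0.309) / [ 0.309 × (1 − 0.450) ]
  = 0.310950 / 0.169950 = 1.8297
So the test needs 1.8297 × 31 ≈ 56.72 items; rounding up, 57.

57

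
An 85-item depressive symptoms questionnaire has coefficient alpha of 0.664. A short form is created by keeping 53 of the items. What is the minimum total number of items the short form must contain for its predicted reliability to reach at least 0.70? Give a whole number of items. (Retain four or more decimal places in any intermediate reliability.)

101

Short-form reliability: n = 53/85 = 0.6235; r_53 = n·r/(1+(n−1)r) ≈ 0.5520
Then solve for n' with r_old = 0.5520, r_target = 0.70: n' = 0.70(1 − 0.5520)/[0.5520(1 − 0.70)] = 1.8937
Total items = 1.8937 × 53 = 100.37, rounded up to 101.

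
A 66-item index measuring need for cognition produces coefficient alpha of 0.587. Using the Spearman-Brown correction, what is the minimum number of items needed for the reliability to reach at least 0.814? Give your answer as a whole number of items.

Invert Spearman-Brown to solve for n:
n = r*(1 − r) / [ r (1 − r*) ]
n = 0.814 × (1 − 0.587) / [ 0.587 × (1 − 0.814) ]
  = 0.336182 / 0.109182 = 3.0791
3.0791 × 66 = 203.22 → 204 items

204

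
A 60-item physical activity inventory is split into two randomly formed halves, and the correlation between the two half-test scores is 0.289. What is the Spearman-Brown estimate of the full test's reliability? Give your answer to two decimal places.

r_full = 2r_hh / (1 + r_hh) = 2 × 0.289 / (1 + 0.289)
       = 0.5780 / 1.2890 = 0.4484

0.45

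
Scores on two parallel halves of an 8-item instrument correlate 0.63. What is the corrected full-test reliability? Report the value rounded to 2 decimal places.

Each half is half the length of the full test, so the full test is n = 2 times a half.
r_full = 2(0.63) / (1 + 0.63)
       = 1.2600 / 1.6300 = 0.7730

0.77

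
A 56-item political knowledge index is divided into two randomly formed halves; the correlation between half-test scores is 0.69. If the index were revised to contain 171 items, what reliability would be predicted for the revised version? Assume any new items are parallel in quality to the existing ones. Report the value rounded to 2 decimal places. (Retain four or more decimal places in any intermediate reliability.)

0.93

First correct the split-half correlation to full-test reliability: r_full = 2 × 0.69 / (1 + 0.69) ≈ 0.8166
Then adjust to 171 items: n = 171/56 = 3.0536
r_new = n·r_full / (1 + (n − 1)·r_full) = 2.4936 / 2.6770 ≈ 0.9315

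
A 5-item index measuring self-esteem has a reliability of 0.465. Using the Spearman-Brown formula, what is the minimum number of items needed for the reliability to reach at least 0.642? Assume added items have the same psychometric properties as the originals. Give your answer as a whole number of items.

n = [0.642 × 0.535] / [0.465 × 0.358]
n = 0.343470 / 0.166470 ≈ 2.0633
Items needed = n × 5 = 2.0633 × 5 ≈ 10.32 → round up to 11

11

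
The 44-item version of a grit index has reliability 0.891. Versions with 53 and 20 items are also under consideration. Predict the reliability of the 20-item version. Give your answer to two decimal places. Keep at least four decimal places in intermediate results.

Only the ratio of lengths matters: n = 20/44 = 0.4545
r_{20} = n·r / (1 + (n − 1)·r) = 0.4050 / 0.5140 ≈ 0.7879

0.79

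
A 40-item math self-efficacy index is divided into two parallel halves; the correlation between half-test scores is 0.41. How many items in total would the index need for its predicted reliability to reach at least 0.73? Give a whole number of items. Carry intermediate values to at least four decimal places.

78

Corrected full-test reliability: r_full = 2 × 0.41 / (1 + 0.41) ≈ 0.5816
Solve Spearman-Brown for n: n = 0.73(1 − 0.5816) / [0.5816(1 − 0.73)] = 1.9450
Required items = 1.9450 × 40 = 77.80, so 78 items.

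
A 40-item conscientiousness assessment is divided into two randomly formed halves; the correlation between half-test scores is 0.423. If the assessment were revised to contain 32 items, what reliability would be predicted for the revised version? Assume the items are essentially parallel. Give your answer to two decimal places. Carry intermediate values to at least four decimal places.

0.54

Full-test reliability from the split-half r: r_full = 2(0.423)/(1 + 0.423) = 0.5945
Length factor from 40 to 32 items: n = 32/40 = 0.8000
r_new = n·r_full / (1 + (n − 1)·r_full) = 0.4756 / 0.8811 ≈ 0.5398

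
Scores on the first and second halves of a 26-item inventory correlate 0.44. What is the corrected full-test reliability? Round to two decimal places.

0.61

Each half is half the length of the full test, so the full test is n = 2 times a half.
r_full = 2r_hh / (1 + r_hh) = 2 × 0.44 / (1 + 0.44)
       = 0.8800 / 1.4400 = 0.6111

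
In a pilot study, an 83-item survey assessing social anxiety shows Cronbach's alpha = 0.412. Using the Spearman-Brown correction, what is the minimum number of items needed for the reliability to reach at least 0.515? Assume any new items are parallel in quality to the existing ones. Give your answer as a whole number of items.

Invert Spearman-Brown to solve for n:
n = r_target (1 − r_old) / [ r_old (1 − r_target) ]
n = 0.515 × (1 − 0.412) / [ 0.412 × (1 − 0.515) ]
n = 0.302820 / 0.199820 ≈ 1.5155
Items needed = n × 83 = 1.5155 × 83 ≈ 125.79 → round up to 126

126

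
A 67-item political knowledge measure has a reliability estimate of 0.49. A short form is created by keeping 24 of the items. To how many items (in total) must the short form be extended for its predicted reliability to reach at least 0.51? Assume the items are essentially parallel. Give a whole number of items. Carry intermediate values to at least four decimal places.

Short-form reliability: n = 24/67 = 0.3582; r_24 = n·r/(1+(n−1)r) ≈ 0.2560
Length factor from the short form to reach 0.51: n' = 0.51(1 − 0.2560) / [0.2560(1 − 0.51)] ≈ 3.0249
Items = 3.0249 × 24 ≈ 72.60 → 73

73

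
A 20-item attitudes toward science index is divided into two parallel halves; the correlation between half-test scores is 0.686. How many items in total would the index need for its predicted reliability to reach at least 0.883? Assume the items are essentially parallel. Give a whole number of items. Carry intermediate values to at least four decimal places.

35

Corrected full-test reliability: r_full = 2 × 0.686 / (1 + 0.686) ≈ 0.8138
Solve Spearman-Brown for n: n = 0.883(1 − 0.8138) / [0.8138(1 − 0.883)] = 1.7268
Items = 1.7268 × 20 ≈ 34.54 → 35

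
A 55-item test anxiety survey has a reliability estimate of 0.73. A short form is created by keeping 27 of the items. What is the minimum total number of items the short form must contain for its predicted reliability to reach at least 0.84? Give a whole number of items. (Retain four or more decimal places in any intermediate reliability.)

107

First, r for the 27-item form: n = 27/55 = 0.4909, so r_27 = 0.4909·0.73/(1 + (0.4909 − 1)·0.73) = 0.5703
Then solve for n' with r_old = 0.5703, r_target = 0.84: n' = 0.84(1 − 0.5703)/[0.5703(1 − 0.84)] = 3.9557
Items = 3.9557 × 27 ≈ 106.80 → 107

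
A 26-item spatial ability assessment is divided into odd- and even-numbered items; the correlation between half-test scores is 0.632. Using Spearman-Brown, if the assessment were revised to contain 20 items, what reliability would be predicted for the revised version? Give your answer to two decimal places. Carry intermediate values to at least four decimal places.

Full-test reliability from the split-half r: r_full = 2(0.632)/(1 + 0.632) = 0.7745
Length factor from 26 to 20 items: n = 20/26 = 0.7692
r_new = n·r_full / (1 + (n − 1)·r_full) = 0.5957 / 0.8212 ≈ 0.7254

0.73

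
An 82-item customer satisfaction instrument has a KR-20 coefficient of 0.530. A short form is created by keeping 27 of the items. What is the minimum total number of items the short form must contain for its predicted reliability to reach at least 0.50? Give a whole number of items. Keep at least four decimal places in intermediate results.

73

Short-form reliability: n = 27/82 = 0.3293; r_27 = n·r/(1+(n−1)r) ≈ 0.2708
Length factor from the short form to reach 0.50: n' = 0.50(1 − 0.2708) / [0.2708(1 − 0.50)] ≈ 2.6928
Total items = 2.6928 × 27 = 72.71, rounded up to 73.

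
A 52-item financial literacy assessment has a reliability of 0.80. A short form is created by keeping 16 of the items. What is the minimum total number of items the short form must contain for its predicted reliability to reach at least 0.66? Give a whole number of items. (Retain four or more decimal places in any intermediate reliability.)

Short-form reliability: n = 16/52 = 0.3077; r_16 = n·r/(1+(n−1)r) ≈ 0.5517
Then solve for n' with r_old = 0.5517, r_target = 0.66: n' = 0.66(1 − 0.5517)/[0.5517(1 − 0.66)] = 1.5774
Total items = 1.5774 × 16 = 25.24, rounded up to 26.

26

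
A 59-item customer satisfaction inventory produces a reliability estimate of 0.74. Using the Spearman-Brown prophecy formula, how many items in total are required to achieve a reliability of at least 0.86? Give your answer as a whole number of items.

128

Spearman-Brown solved for the length factor n:
n = r_target (1 − r_old) / [ r_old (1 − r_target) ]
n = 0.86 × (1 − 0.74) / [ 0.74 × (1 − 0.86) ]
  = 0.2236 / 0.1036 = 2.1583
Items needed = n × 59 = 2.1583 × 59 ≈ 127.34 → round up to 128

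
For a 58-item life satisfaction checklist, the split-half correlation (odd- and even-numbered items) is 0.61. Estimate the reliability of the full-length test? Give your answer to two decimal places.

0.76

The full test is twice the length of either half (n = 2).
r_full = 2r_hh / (1 + r_hh) = 2 × 0.61 / (1 + 0.61)
r_full = 1.2200 / 1.6100 ≈ 0.7578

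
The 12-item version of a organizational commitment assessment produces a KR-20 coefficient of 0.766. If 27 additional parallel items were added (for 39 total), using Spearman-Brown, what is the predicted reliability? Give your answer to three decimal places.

n = 39/12 = 3.25
r_new = 3.25·0.766 / [1 + (3.25 − 1)·0.766]
     = 2.4895 / 2.7235 = 0.9141

0.914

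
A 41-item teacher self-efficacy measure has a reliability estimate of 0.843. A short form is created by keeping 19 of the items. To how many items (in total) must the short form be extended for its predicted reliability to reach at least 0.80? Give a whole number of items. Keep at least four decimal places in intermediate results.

31

Short-form reliability: n = 19/41 = 0.4634; r_19 = n·r/(1+(n−1)r) ≈ 0.7133
Length factor from the short form to reach 0.80: n' = 0.80(1 − 0.7133) / [0.7133(1 − 0.80)] ≈ 1.6077
Items = 1.6077 × 19 ≈ 30.55 → 31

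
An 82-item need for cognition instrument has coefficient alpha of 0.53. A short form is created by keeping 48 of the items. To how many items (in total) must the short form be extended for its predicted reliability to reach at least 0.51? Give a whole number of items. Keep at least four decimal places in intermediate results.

76

Short-form reliability: n = 48/82 = 0.5854; r_48 = n·r/(1+(n−1)r) ≈ 0.3976
Length factor from the short form to reach 0.51: n' = 0.51(1 − 0.3976) / [0.3976(1 − 0.51)] ≈ 1.5769
Items = 1.5769 × 48 ≈ 75.69 → 76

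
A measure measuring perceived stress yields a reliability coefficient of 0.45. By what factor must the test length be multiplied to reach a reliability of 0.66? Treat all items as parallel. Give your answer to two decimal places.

2.37

Invert Spearman-Brown to solve for n:
n = r*(1 − r) / [ r (1 − r*) ]
n = [0.66 × 0.55] / [0.45 × 0.34]
  = 0.3630 / 0.1530 = 2.3725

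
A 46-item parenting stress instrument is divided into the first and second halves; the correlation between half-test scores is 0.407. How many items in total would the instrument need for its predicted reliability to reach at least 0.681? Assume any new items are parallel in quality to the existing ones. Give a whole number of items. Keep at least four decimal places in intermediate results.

72

Corrected full-test reliability: r_full = 2 × 0.407 / (1 + 0.407) ≈ 0.5785
Solve Spearman-Brown for n: n = 0.681(1 − 0.5785) / [0.5785(1 − 0.681)] = 1.5554
Items = 1.5554 × 46 ≈ 71.55 → 72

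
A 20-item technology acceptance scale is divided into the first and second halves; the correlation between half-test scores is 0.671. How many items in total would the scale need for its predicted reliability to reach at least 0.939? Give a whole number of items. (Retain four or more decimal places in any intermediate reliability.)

Corrected full-test reliability: r_full = 2 × 0.671 / (1 + 0.671) ≈ 0.8031
n = r_tgt(1 − r_full) / [r_full(1 − r_tgt)] = 0.939 × 0.1969 / (0.8031 × 0.061) ≈ 3.7741
Items = 3.7741 × 20 ≈ 75.48 → 76

76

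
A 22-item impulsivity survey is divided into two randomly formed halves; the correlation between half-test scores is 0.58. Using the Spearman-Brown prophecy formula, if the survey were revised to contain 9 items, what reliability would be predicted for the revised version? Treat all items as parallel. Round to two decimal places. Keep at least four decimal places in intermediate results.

0.53

Spearman-Brown correction (n = 2): r_full = 2·0.58/(1 + 0.58) = 0.7342
Then adjust to 9 items: n = 9/22 = 0.4091
r_new = n·r_full / (1 + (n − 1)·r_full) = 0.3004 / 0.5662 ≈ 0.5306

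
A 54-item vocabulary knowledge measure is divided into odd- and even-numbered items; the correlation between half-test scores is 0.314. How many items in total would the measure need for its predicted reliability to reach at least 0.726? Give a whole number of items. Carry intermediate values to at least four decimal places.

Corrected full-test reliability: r_full = 2 × 0.314 / (1 + 0.314) ≈ 0.4779
Solve Spearman-Brown for n: n = 0.726(1 − 0.4779) / [0.4779(1 − 0.726)] = 2.8947
Items = 2.8947 × 54 ≈ 156.31 → 157

157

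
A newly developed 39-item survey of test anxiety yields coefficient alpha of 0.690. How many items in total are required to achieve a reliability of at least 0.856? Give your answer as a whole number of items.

n = 0.856(1 − 0.690) / [0.690(1 − 0.856)]
  = 0.265360 / 0.099360 = 2.6707
2.6707 × 39 = 104.16 → 105 items

105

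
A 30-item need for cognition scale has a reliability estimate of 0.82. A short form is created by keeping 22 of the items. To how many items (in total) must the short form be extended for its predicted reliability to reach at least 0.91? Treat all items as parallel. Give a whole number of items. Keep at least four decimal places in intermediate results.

67

First, r for the 22-item form: n = 22/30 = 0.7333, so r_22 = 0.7333·0.82/(1 + (0.7333 − 1)·0.82) = 0.7696
Then solve for n' with r_old = 0.7696, r_target = 0.91: n' = 0.91(1 − 0.7696)/[0.7696(1 − 0.91)] = 3.0270
Items = 3.0270 × 22 ≈ 66.59 → 67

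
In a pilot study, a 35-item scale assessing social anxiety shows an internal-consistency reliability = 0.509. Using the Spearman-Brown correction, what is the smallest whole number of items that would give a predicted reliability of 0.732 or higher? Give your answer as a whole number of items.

Spearman-Brown solved for the length factor n:
n = r*(1 − r) / [ r (1 − r*) ]
n = 0.732(1 − 0.509) / [0.509(1 − 0.732)]
  = 0.359412 / 0.136412 = 2.6348
So the test needs 2.6348 × 35 ≈ 92.22 items; rounding up, 93.

93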